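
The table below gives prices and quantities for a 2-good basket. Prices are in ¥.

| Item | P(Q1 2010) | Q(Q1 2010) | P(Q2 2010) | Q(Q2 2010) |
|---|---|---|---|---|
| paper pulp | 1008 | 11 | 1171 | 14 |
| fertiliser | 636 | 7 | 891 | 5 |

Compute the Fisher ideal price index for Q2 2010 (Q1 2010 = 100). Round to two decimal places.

121.79

Laspeyres component (base-period weights):
ΣP(Q2 2010)Q(Q1 2010) = 1171×11 + 891×7 = 12881 + 6237 = 19118
ΣP(Q1 2010)Q(Q1 2010) = 1008×11 + 636×7 = 11088 + 4452 = 15540
L = 19118 / 15540 × 100 = 123.0245
Paasche component (current-period weights):
ΣP(Q2 2010)Q(Q2 2010) = 1171×14 + 891×5 = 16394 + 4455 = 20849
ΣP(Q1 2010)Q(Q2 2010) = 1008×14 + 636×5 = 14112 + 3180 = 17292
P = 20849 / 17292 × 100 = 120.5702
Fisher = √(L × P) = √(123.0245 × 120.5702) = 121.7911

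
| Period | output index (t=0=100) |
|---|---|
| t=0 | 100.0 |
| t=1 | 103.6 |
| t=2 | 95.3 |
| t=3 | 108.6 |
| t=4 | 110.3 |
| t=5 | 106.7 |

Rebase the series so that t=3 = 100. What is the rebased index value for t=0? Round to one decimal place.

92.1

Rebased(t=0) = 100.0 / 108.6 × 100 = 92.0810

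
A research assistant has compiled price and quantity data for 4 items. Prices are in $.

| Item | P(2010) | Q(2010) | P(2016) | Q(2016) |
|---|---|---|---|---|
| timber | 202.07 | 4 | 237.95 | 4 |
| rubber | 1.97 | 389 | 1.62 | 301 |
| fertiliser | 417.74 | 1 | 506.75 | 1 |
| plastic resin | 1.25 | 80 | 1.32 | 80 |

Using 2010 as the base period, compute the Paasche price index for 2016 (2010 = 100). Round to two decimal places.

Paasche price index uses current-period quantities as weights.
ΣP(2016)·Q(2016) = 237.95×4 + 1.62×301 + 506.75×1 + 1.32×80 = 951.8 + 487.62 + 506.75 + 105.6 = 2051.77
ΣP(2010)·Q(2016) = 202.07×4 + 1.97×301 + 417.74×1 + 1.25×80 = 808.28 + 592.97 + 417.74 + 100 = 1918.99
Index = 2051.77 / 1918.99 × 100 = 106.9193

106.92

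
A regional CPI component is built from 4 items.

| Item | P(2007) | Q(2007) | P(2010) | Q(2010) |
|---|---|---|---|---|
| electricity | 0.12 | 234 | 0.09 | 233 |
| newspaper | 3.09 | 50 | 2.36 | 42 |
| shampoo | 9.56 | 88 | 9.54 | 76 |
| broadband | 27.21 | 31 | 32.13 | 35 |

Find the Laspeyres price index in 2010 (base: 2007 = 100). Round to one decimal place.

105.7

Laspeyres price index uses base-period quantities as weights.
ΣP(2010)·Q(2007) = 0.09×234 + 2.36×50 + 9.54×88 + 32.13×31 = 21.06 + 118 + 839.52 + 996.03 = 1974.61
ΣP(2007)·Q(2007) = 0.12×234 + 3.09×50 + 9.56×88 + 27.21×31 = 28.08 + 154.5 + 841.28 + 843.51 = 1867.37
Index = 1974.61 / 1867.37 × 100 = 105.7428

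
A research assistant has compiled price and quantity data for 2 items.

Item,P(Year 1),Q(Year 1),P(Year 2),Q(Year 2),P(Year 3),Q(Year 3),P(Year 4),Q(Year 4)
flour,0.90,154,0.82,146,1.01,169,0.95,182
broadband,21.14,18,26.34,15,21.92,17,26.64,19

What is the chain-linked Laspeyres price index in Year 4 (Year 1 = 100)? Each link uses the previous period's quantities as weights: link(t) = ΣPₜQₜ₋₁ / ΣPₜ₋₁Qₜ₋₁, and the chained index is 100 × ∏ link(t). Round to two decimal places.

Link Year 1→Year 2:
ΣP(Year 2)Q(Year 1) = 0.82×154 + 26.34×18 = 126.28 + 474.12 = 600.4
ΣP(Year 1)Q(Year 1) = 0.90×154 + 21.14×18 = 138.6 + 380.52 = 519.12
link = 600.4/519.12 = 1.156573
Link Year 2→Year 3:
ΣP(Year 3)Q(Year 2) = 1.01×146 + 21.92×15 = 147.46 + 328.8 = 476.26
ΣP(Year 2)Q(Year 2) = 0.82×146 + 26.34×15 = 119.72 + 395.1 = 514.82
link = 476.26/514.82 = 0.925100
Link Year 3→Year 4:
ΣP(Year 4)Q(Year 3) = 0.95×169 + 26.64×17 = 160.55 + 452.88 = 613.43
ΣP(Year 3)Q(Year 3) = 1.01×169 + 21.92×17 = 170.69 + 372.64 = 543.33
link = 613.43/543.33 = 1.129019
Chained index = 100 × 1.156573 × 0.925100 × 1.129019 = 120.7989

120.80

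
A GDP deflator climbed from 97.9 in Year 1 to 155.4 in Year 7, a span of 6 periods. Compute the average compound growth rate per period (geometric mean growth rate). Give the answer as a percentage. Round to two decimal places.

Growth factor = (155.4/97.9)^(1/6) = (1.587334)^(1/6) = 1.080052
Growth rate = 1.080052 − 1 = 0.080052 = 8.0052%

8.01%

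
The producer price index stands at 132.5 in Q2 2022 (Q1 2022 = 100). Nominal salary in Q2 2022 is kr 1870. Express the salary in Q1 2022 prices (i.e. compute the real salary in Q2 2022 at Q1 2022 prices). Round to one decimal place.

1411.3

Real = Nominal ÷ (Index/100) = 1870 ÷ (132.5/100)
     = 1870 ÷ 1.325 = 1411.3208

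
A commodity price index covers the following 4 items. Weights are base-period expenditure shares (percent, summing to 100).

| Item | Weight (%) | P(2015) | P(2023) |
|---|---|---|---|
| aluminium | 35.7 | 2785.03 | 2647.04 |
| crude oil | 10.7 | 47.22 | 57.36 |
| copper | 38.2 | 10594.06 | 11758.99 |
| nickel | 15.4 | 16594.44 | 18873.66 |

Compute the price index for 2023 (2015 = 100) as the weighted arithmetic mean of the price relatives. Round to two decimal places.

106.84

aluminium: 35.7 × (2647.04/2785.03) = 35.7 × 0.950453 = 33.9312
crude oil: 10.7 × (57.36/47.22) = 10.7 × 1.214740 = 12.9977
copper: 38.2 × (11758.99/10594.06) = 38.2 × 1.109961 = 42.4005
nickel: 15.4 × (18873.66/16594.44) = 15.4 × 1.137348 = 17.5152
Index = Σ wᵢ·(p₁ᵢ/p₀ᵢ) = 33.9312 + 12.9977 + 42.4005 + 17.5152 = 106.8445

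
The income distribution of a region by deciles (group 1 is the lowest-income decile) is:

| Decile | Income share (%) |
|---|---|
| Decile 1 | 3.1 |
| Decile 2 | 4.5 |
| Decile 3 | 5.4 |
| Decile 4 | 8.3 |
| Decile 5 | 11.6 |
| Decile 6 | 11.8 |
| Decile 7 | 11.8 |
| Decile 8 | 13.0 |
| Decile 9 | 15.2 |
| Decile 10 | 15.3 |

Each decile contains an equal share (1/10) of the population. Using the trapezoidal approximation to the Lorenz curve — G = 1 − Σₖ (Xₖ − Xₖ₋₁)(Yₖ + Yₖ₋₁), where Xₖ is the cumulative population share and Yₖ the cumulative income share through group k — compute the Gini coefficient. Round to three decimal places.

0.233

Cumulative income shares Yₖ: 0.0310, 0.0760, 0.1300, 0.2130, 0.3290, 0.4470, 0.5650, 0.6950, 0.8470, 1.0000
Σ (Xₖ−Xₖ₋₁)(Yₖ+Yₖ₋₁) = (1/10)(0.0310+0.0000) + (1/10)(0.0760+0.0310) + (1/10)(0.1300+0.0760) + (1/10)(0.2130+0.1300) + (1/10)(0.3290+0.2130) + (1/10)(0.4470+0.3290) + (1/10)(0.5650+0.4470) + (1/10)(0.6950+0.5650) + (1/10)(0.8470+0.6950) + (1/10)(1.0000+0.8470)
  = 0.0031 + 0.0107 + 0.0206 + 0.0343 + 0.0542 + 0.0776 + 0.1012 + 0.1260 + 0.1542 + 0.1847 = 0.7666
G = 1 − 0.7666 = 0.2334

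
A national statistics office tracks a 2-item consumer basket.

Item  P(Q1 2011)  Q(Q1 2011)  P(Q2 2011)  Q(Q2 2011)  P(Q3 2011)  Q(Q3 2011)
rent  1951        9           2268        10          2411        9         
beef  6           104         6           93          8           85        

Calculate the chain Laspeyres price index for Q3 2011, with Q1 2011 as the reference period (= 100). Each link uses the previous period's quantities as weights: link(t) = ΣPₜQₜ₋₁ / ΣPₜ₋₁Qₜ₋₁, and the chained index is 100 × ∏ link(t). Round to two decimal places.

Link Q1 2011→Q2 2011:
ΣP(Q2 2011)Q(Q1 2011) = 2268×9 + 6×104 = 20412 + 624 = 21036
ΣP(Q1 2011)Q(Q1 2011) = 1951×9 + 6×104 = 17559 + 624 = 18183
link = 21036/18183 = 1.156905
Link Q2 2011→Q3 2011:
ΣP(Q3 2011)Q(Q2 2011) = 2411×10 + 8×93 = 24110 + 744 = 24854
ΣP(Q2 2011)Q(Q2 2011) = 2268×10 + 6×93 = 22680 + 558 = 23238
link = 24854/23238 = 1.069541
Chained index = 100 × 1.156905 × 1.069541 = 123.7357

123.74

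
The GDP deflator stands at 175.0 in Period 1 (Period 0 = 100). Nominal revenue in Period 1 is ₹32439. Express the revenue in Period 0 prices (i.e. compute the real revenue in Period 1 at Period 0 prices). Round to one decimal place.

Real = Nominal ÷ (Index/100) = 32439 ÷ (175.0/100)
     = 32439 ÷ 1.750 = 18536.5714

18536.6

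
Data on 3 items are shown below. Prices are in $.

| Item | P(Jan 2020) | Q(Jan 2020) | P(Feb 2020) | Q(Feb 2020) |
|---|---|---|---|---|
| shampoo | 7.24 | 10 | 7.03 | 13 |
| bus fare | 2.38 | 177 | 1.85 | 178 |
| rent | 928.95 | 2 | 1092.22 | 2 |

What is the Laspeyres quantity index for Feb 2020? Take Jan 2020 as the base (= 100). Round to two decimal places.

101.02

Laspeyres quantity index uses base-period prices as weights.
ΣP(Jan 2020)·Q(Feb 2020) = 7.24×13 + 2.38×178 + 928.95×2 = 94.12 + 423.64 + 1857.9 = 2375.66
ΣP(Jan 2020)·Q(Jan 2020) = 7.24×10 + 2.38×177 + 928.95×2 = 72.4 + 421.26 + 1857.9 = 2351.56
Index = 2375.66 / 2351.56 × 100 = 101.0249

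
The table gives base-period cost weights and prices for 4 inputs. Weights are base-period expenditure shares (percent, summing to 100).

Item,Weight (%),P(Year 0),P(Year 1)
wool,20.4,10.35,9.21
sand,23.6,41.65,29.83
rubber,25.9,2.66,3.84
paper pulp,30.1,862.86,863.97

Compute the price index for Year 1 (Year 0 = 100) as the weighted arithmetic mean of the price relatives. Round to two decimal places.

102.58

wool: 20.4 × (9.21/10.35) = 20.4 × 0.889855 = 18.1530
sand: 23.6 × (29.83/41.65) = 23.6 × 0.716206 = 16.9025
rubber: 25.9 × (3.84/2.66) = 25.9 × 1.443609 = 37.3895
paper pulp: 30.1 × (863.97/862.86) = 30.1 × 1.001286 = 30.1387
Index = Σ wᵢ·(p₁ᵢ/p₀ᵢ) = 18.1530 + 16.9025 + 37.3895 + 30.1387 = 102.5837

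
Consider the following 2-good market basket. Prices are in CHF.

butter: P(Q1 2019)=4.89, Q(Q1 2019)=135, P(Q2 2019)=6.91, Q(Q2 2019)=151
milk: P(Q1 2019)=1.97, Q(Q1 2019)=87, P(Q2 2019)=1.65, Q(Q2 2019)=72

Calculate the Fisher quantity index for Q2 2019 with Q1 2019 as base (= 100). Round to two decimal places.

106.91

Laspeyres component (base-period weights):
ΣP(Q1 2019)Q(Q2 2019) = 4.89×151 + 1.97×72 = 738.39 + 141.84 = 880.23
ΣP(Q1 2019)Q(Q1 2019) = 4.89×135 + 1.97×87 = 660.15 + 171.39 = 831.54
L = 880.23 / 831.54 × 100 = 105.8554
Paasche component (current-period weights):
ΣP(Q2 2019)Q(Q2 2019) = 6.91×151 + 1.65×72 = 1043.41 + 118.8 = 1162.21
ΣP(Q2 2019)Q(Q1 2019) = 6.91×135 + 1.65×87 = 932.85 + 143.55 = 1076.4
P = 1162.21 / 1076.4 × 100 = 107.9719
Fisher = √(L × P) = √(105.8554 × 107.9719) = 106.9084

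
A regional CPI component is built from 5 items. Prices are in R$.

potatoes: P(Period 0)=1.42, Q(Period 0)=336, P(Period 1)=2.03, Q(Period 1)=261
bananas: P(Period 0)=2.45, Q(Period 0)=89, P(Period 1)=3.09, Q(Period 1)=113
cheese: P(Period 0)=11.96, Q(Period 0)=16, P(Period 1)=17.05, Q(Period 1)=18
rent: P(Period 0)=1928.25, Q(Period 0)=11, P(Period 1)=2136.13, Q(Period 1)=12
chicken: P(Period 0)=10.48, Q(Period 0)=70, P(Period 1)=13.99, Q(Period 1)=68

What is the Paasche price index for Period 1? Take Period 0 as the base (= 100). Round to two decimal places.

112.37

Paasche price index uses current-period quantities as weights.
ΣP(Period 1)·Q(Period 1) = 2.03×261 + 3.09×113 + 17.05×18 + 2136.13×12 + 13.99×68 = 529.83 + 349.17 + 306.9 + 25633.56 + 951.32 = 27770.78
ΣP(Period 0)·Q(Period 1) = 1.42×261 + 2.45×113 + 11.96×18 + 1928.25×12 + 10.48×68 = 370.62 + 276.85 + 215.28 + 23139 + 712.64 = 24714.39
Index = 27770.78 / 24714.39 × 100 = 112.3668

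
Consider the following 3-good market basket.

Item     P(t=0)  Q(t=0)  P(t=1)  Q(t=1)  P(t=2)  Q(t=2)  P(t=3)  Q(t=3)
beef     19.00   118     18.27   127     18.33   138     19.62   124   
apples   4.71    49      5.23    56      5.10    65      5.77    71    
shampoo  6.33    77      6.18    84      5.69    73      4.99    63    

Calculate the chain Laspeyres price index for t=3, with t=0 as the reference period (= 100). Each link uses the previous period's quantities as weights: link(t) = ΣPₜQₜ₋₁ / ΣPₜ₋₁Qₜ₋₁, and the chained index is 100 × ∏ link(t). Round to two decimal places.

Link t=0→t=1:
ΣP(t=1)Q(t=0) = 18.27×118 + 5.23×49 + 6.18×77 = 2155.86 + 256.27 + 475.86 = 2887.99
ΣP(t=0)Q(t=0) = 19.00×118 + 4.71×49 + 6.33×77 = 2242 + 230.79 + 487.41 = 2960.2
link = 2887.99/2960.2 = 0.975606
Link t=1→t=2:
ΣP(t=2)Q(t=1) = 18.33×127 + 5.10×56 + 5.69×84 = 2327.91 + 285.6 + 477.96 = 3091.47
ΣP(t=1)Q(t=1) = 18.27×127 + 5.23×56 + 6.18×84 = 2320.29 + 292.88 + 519.12 = 3132.29
link = 3091.47/3132.29 = 0.986968
Link t=2→t=3:
ΣP(t=3)Q(t=2) = 19.62×138 + 5.77×65 + 4.99×73 = 2707.56 + 375.05 + 364.27 = 3446.88
ΣP(t=2)Q(t=2) = 18.33×138 + 5.10×65 + 5.69×73 = 2529.54 + 331.5 + 415.37 = 3276.41
link = 3446.88/3276.41 = 1.052030
Chained index = 100 × 0.975606 × 0.986968 × 1.052030 = 101.2991

101.30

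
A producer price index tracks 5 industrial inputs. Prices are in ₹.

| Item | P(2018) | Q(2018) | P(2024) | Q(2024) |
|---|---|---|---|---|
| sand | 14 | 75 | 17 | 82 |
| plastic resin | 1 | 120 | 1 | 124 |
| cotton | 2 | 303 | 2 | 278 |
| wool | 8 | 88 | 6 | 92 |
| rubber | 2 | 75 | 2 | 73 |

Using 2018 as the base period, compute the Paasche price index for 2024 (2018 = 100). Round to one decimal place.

102.3

Paasche price index uses current-period quantities as weights.
ΣP(2024)·Q(2024) = 17×82 + 1×124 + 2×278 + 6×92 + 2×73 = 1394 + 124 + 556 + 552 + 146 = 2772
ΣP(2018)·Q(2024) = 14×82 + 1×124 + 2×278 + 8×92 + 2×73 = 1148 + 124 + 556 + 736 + 146 = 2710
Index = 2772 / 2710 × 100 = 102.2878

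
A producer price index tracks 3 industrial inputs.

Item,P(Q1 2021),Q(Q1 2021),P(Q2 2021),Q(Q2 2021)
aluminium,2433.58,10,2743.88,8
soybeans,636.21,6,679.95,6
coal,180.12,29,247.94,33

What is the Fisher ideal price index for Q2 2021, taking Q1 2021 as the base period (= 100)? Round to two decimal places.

116.51

Laspeyres component (base-period weights):
ΣP(Q2 2021)Q(Q1 2021) = 2743.88×10 + 679.95×6 + 247.94×29 = 27438.8 + 4079.7 + 7190.26 = 38708.76
ΣP(Q1 2021)Q(Q1 2021) = 2433.58×10 + 636.21×6 + 180.12×29 = 24335.8 + 3817.26 + 5223.48 = 33376.54
L = 38708.76 / 33376.54 × 100 = 115.9760
Paasche component (current-period weights):
ΣP(Q2 2021)Q(Q2 2021) = 2743.88×8 + 679.95×6 + 247.94×33 = 21951.04 + 4079.7 + 8182.02 = 34212.76
ΣP(Q1 2021)Q(Q2 2021) = 2433.58×8 + 636.21×6 + 180.12×33 = 19468.64 + 3817.26 + 5943.96 = 29229.86
P = 34212.76 / 29229.86 × 100 = 117.0473
Fisher = √(L × P) = √(115.9760 × 117.0473) = 116.5104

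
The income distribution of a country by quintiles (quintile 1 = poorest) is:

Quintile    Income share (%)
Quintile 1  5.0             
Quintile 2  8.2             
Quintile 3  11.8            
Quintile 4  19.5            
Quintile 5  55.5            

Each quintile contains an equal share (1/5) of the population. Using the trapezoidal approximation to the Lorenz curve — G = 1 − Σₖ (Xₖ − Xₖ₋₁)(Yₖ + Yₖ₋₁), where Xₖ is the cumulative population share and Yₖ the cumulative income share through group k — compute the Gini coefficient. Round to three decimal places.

Cumulative income shares Yₖ: 0.0500, 0.1320, 0.2500, 0.4450, 1.0000
Σ (Xₖ−Xₖ₋₁)(Yₖ+Yₖ₋₁) = (1/5)(0.0500+0.0000) + (1/5)(0.1320+0.0500) + (1/5)(0.2500+0.1320) + (1/5)(0.4450+0.2500) + (1/5)(1.0000+0.4450)
  = 0.0100 + 0.0364 + 0.0764 + 0.1390 + 0.2890 = 0.5508
G = 1 − 0.5508 = 0.4492

0.449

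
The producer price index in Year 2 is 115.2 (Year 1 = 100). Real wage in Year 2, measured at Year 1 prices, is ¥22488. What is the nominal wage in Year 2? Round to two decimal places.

Nominal = Real × (Index/100) = 22488 × (115.2/100)
        = 22488 × 1.152 = 25906.1760

25906.18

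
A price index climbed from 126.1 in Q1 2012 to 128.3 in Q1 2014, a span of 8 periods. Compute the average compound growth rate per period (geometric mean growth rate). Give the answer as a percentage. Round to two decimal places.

0.22%

Growth factor = (128.3/126.1)^(1/8) = (1.017446)^(1/8) = 1.002164
Growth rate = 1.002164 − 1 = 0.002164 = 0.2164%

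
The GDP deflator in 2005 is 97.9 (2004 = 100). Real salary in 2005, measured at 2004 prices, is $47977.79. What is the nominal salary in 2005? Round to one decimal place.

Nominal = Real × (Index/100) = 47977.79 × (97.9/100)
        = 47977.79 × 0.979 = 46970.2564

46970.3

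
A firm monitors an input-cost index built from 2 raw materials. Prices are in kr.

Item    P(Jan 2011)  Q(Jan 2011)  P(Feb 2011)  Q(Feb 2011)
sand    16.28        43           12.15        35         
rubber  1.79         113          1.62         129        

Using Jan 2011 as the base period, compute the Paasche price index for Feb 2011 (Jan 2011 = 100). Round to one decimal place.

Paasche price index uses current-period quantities as weights.
ΣP(Feb 2011)·Q(Feb 2011) = 12.15×35 + 1.62×129 = 425.25 + 208.98 = 634.23
ΣP(Jan 2011)·Q(Feb 2011) = 16.28×35 + 1.79×129 = 569.8 + 230.91 = 800.71
Index = 634.23 / 800.71 × 100 = 79.2085

79.2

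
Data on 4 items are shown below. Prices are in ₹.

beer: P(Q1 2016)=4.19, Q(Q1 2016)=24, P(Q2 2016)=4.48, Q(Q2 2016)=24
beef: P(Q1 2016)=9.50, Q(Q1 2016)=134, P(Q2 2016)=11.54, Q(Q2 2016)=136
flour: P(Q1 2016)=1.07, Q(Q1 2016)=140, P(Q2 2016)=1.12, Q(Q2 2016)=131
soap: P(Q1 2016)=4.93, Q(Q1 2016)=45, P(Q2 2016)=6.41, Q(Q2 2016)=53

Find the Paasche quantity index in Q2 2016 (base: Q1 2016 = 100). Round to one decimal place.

Paasche quantity index uses current-period prices as weights.
ΣP(Q2 2016)·Q(Q2 2016) = 4.48×24 + 11.54×136 + 1.12×131 + 6.41×53 = 107.52 + 1569.44 + 146.72 + 339.73 = 2163.41
ΣP(Q2 2016)·Q(Q1 2016) = 4.48×24 + 11.54×134 + 1.12×140 + 6.41×45 = 107.52 + 1546.36 + 156.8 + 288.45 = 2099.13
Index = 2163.41 / 2099.13 × 100 = 103.0622

103.1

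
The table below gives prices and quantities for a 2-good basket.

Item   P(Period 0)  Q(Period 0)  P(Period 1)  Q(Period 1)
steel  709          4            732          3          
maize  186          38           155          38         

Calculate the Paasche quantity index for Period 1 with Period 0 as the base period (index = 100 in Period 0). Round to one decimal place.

Paasche quantity index uses current-period prices as weights.
ΣP(Period 1)·Q(Period 1) = 732×3 + 155×38 = 2196 + 5890 = 8086
ΣP(Period 1)·Q(Period 0) = 732×4 + 155×38 = 2928 + 5890 = 8818
Index = 8086 / 8818 × 100 = 91.6988

91.7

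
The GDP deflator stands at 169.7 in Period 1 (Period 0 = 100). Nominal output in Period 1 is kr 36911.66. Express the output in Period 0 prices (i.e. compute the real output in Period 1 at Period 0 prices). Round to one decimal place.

21751.1

Real = Nominal ÷ (Index/100) = 36911.66 ÷ (169.7/100)
     = 36911.66 ÷ 1.697 = 21751.1255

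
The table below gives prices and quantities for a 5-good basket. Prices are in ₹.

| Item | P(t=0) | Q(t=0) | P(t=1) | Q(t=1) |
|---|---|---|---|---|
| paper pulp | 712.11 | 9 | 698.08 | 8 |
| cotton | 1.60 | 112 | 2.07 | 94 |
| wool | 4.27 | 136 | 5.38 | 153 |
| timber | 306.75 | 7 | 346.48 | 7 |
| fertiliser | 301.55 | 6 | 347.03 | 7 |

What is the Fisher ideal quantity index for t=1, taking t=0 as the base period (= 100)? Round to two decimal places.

97.09

Laspeyres component (base-period weights):
ΣP(t=0)Q(t=1) = 712.11×8 + 1.60×94 + 4.27×153 + 306.75×7 + 301.55×7 = 5696.88 + 150.4 + 653.31 + 2147.25 + 2110.85 = 10758.69
ΣP(t=0)Q(t=0) = 712.11×9 + 1.60×112 + 4.27×136 + 306.75×7 + 301.55×6 = 6408.99 + 179.2 + 580.72 + 2147.25 + 1809.3 = 11125.46
L = 10758.69 / 11125.46 × 100 = 96.7033
Paasche component (current-period weights):
ΣP(t=1)Q(t=1) = 698.08×8 + 2.07×94 + 5.38×153 + 346.48×7 + 347.03×7 = 5584.64 + 194.58 + 823.14 + 2425.36 + 2429.21 = 11456.93
ΣP(t=1)Q(t=0) = 698.08×9 + 2.07×112 + 5.38×136 + 346.48×7 + 347.03×6 = 6282.72 + 231.84 + 731.68 + 2425.36 + 2082.18 = 11753.78
P = 11456.93 / 11753.78 × 100 = 97.4744
Fisher = √(L × P) = √(96.7033 × 97.4744) = 97.0881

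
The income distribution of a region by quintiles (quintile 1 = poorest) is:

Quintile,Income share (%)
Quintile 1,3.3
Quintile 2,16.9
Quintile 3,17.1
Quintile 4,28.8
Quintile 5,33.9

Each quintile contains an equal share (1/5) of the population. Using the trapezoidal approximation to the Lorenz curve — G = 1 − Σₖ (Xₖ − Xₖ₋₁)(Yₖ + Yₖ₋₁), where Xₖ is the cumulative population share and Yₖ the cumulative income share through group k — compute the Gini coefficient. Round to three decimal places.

Cumulative income shares Yₖ: 0.0330, 0.2020, 0.3730, 0.6610, 1.0000
Σ (Xₖ−Xₖ₋₁)(Yₖ+Yₖ₋₁) = (1/5)(0.0330+0.0000) + (1/5)(0.2020+0.0330) + (1/5)(0.3730+0.2020) + (1/5)(0.6610+0.3730) + (1/5)(1.0000+0.6610)
  = 0.0066 + 0.0470 + 0.1150 + 0.2068 + 0.3322 = 0.7076
G = 1 − 0.7076 = 0.2924

0.292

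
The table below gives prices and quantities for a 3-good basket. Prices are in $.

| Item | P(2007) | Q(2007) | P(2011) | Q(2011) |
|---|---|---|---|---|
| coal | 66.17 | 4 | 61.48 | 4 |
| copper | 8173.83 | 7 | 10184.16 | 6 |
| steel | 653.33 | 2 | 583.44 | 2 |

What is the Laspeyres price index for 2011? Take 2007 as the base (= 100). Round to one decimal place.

Laspeyres price index uses base-period quantities as weights.
ΣP(2011)·Q(2007) = 61.48×4 + 10184.16×7 + 583.44×2 = 245.92 + 71289.12 + 1166.88 = 72701.92
ΣP(2007)·Q(2007) = 66.17×4 + 8173.83×7 + 653.33×2 = 264.68 + 57216.81 + 1306.66 = 58788.15
Index = 72701.92 / 58788.15 × 100 = 123.6676

123.7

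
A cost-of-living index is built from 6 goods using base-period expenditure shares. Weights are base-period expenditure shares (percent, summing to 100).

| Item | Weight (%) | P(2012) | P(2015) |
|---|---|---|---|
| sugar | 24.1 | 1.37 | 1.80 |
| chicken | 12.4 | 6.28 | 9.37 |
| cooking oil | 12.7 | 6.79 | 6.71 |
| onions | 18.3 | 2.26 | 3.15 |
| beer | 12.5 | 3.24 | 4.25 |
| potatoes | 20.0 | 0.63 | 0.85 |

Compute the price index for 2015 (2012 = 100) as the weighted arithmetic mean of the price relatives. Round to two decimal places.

sugar: 24.1 × (1.80/1.37) = 24.1 × 1.313869 = 31.6642
chicken: 12.4 × (9.37/6.28) = 12.4 × 1.492038 = 18.5013
cooking oil: 12.7 × (6.71/6.79) = 12.7 × 0.988218 = 12.5504
onions: 18.3 × (3.15/2.26) = 18.3 × 1.393805 = 25.5066
beer: 12.5 × (4.25/3.24) = 12.5 × 1.311728 = 16.3966
potatoes: 20.0 × (0.85/0.63) = 20.0 × 1.349206 = 26.9841
Index = Σ wᵢ·(p₁ᵢ/p₀ᵢ) = 31.6642 + 18.5013 + 12.5504 + 25.5066 + 16.3966 + 26.9841 = 131.6032

131.60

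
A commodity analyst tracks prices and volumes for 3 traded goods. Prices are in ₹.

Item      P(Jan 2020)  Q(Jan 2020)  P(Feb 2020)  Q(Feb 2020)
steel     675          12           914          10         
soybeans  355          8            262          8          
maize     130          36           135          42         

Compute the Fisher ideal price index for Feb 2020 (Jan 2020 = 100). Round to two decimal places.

Laspeyres component (base-period weights):
ΣP(Feb 2020)Q(Jan 2020) = 914×12 + 262×8 + 135×36 = 10968 + 2096 + 4860 = 17924
ΣP(Jan 2020)Q(Jan 2020) = 675×12 + 355×8 + 130×36 = 8100 + 2840 + 4680 = 15620
L = 17924 / 15620 × 100 = 114.7503
Paasche component (current-period weights):
ΣP(Feb 2020)Q(Feb 2020) = 914×10 + 262×8 + 135×42 = 9140 + 2096 + 5670 = 16906
ΣP(Jan 2020)Q(Feb 2020) = 675×10 + 355×8 + 130×42 = 6750 + 2840 + 5460 = 15050
P = 16906 / 15050 × 100 = 112.3322
Fisher = √(L × P) = √(114.7503 × 112.3322) = 113.5348

113.53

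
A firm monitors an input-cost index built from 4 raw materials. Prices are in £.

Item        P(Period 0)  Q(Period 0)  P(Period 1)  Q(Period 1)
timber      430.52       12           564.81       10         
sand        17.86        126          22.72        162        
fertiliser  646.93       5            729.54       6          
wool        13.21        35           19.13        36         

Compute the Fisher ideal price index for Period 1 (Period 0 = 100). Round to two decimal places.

Laspeyres component (base-period weights):
ΣP(Period 1)Q(Period 0) = 564.81×12 + 22.72×126 + 729.54×5 + 19.13×35 = 6777.72 + 2862.72 + 3647.7 + 669.55 = 13957.69
ΣP(Period 0)Q(Period 0) = 430.52×12 + 17.86×126 + 646.93×5 + 13.21×35 = 5166.24 + 2250.36 + 3234.65 + 462.35 = 11113.6
L = 13957.69 / 11113.6 × 100 = 125.5911
Paasche component (current-period weights):
ΣP(Period 1)Q(Period 1) = 564.81×10 + 22.72×162 + 729.54×6 + 19.13×36 = 5648.1 + 3680.64 + 4377.24 + 688.68 = 14394.66
ΣP(Period 0)Q(Period 1) = 430.52×10 + 17.86×162 + 646.93×6 + 13.21×36 = 4305.2 + 2893.32 + 3881.58 + 475.56 = 11555.66
P = 14394.66 / 11555.66 × 100 = 124.5680
Fisher = √(L × P) = √(125.5911 × 124.5680) = 125.0785

125.08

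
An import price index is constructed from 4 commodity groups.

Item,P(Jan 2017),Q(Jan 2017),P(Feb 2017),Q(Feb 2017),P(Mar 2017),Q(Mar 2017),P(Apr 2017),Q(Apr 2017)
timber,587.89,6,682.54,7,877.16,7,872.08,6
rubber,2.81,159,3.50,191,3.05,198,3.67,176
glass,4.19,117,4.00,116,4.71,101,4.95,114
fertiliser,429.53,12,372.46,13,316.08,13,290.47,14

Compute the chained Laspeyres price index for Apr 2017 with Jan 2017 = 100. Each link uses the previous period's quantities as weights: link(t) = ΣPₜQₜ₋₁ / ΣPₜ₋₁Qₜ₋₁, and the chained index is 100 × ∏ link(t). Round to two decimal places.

Link Jan 2017→Feb 2017:
ΣP(Feb 2017)Q(Jan 2017) = 682.54×6 + 3.50×159 + 4.00×117 + 372.46×12 = 4095.24 + 556.5 + 468 + 4469.52 = 9589.26
ΣP(Jan 2017)Q(Jan 2017) = 587.89×6 + 2.81×159 + 4.19×117 + 429.53×12 = 3527.34 + 446.79 + 490.23 + 5154.36 = 9618.72
link = 9589.26/9618.72 = 0.996937
Link Feb 2017→Mar 2017:
ΣP(Mar 2017)Q(Feb 2017) = 877.16×7 + 3.05×191 + 4.71×116 + 316.08×13 = 6140.12 + 582.55 + 546.36 + 4109.04 = 11378.07
ΣP(Feb 2017)Q(Feb 2017) = 682.54×7 + 3.50×191 + 4.00×116 + 372.46×13 = 4777.78 + 668.5 + 464 + 4841.98 = 10752.26
link = 11378.07/10752.26 = 1.058203
Link Mar 2017→Apr 2017:
ΣP(Apr 2017)Q(Mar 2017) = 872.08×7 + 3.67×198 + 4.95×101 + 290.47×13 = 6104.56 + 726.66 + 499.95 + 3776.11 = 11107.28
ΣP(Mar 2017)Q(Mar 2017) = 877.16×7 + 3.05×198 + 4.71×101 + 316.08×13 = 6140.12 + 603.9 + 475.71 + 4109.04 = 11328.77
link = 11107.28/11328.77 = 0.980449
Chained index = 100 × 0.996937 × 1.058203 × 0.980449 = 103.4336

103.43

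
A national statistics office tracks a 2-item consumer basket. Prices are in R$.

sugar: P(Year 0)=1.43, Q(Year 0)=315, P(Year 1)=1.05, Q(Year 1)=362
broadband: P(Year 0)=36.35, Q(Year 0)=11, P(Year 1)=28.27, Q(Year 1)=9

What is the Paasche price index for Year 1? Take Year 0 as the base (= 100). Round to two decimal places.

75.11

Paasche price index uses current-period quantities as weights.
ΣP(Year 1)·Q(Year 1) = 1.05×362 + 28.27×9 = 380.1 + 254.43 = 634.53
ΣP(Year 0)·Q(Year 1) = 1.43×362 + 36.35×9 = 517.66 + 327.15 = 844.81
Index = 634.53 / 844.81 × 100 = 75.1092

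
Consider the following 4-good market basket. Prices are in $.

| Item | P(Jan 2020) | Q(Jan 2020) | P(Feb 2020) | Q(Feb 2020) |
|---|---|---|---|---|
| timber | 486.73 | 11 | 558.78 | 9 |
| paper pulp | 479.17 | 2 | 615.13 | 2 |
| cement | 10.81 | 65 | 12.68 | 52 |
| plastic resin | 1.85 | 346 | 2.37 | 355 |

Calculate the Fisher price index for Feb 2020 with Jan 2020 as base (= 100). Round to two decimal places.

Laspeyres component (base-period weights):
ΣP(Feb 2020)Q(Jan 2020) = 558.78×11 + 615.13×2 + 12.68×65 + 2.37×346 = 6146.58 + 1230.26 + 824.2 + 820.02 = 9021.06
ΣP(Jan 2020)Q(Jan 2020) = 486.73×11 + 479.17×2 + 10.81×65 + 1.85×346 = 5354.03 + 958.34 + 702.65 + 640.1 = 7655.12
L = 9021.06 / 7655.12 × 100 = 117.8435
Paasche component (current-period weights):
ΣP(Feb 2020)Q(Feb 2020) = 558.78×9 + 615.13×2 + 12.68×52 + 2.37×355 = 5029.02 + 1230.26 + 659.36 + 841.35 = 7759.99
ΣP(Jan 2020)Q(Feb 2020) = 486.73×9 + 479.17×2 + 10.81×52 + 1.85×355 = 4380.57 + 958.34 + 562.12 + 656.75 = 6557.78
P = 7759.99 / 6557.78 × 100 = 118.3326
Fisher = √(L × P) = √(117.8435 × 118.3326) = 118.0878

118.09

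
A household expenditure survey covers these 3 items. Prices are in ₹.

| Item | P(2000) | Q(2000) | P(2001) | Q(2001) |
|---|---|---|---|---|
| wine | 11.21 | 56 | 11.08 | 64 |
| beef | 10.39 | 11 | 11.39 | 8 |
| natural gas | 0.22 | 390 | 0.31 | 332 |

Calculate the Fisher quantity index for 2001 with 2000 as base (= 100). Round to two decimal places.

104.87

Laspeyres component (base-period weights):
ΣP(2000)Q(2001) = 11.21×64 + 10.39×8 + 0.22×332 = 717.44 + 83.12 + 73.04 = 873.6
ΣP(2000)Q(2000) = 11.21×56 + 10.39×11 + 0.22×390 = 627.76 + 114.29 + 85.8 = 827.85
L = 873.6 / 827.85 × 100 = 105.5264
Paasche component (current-period weights):
ΣP(2001)Q(2001) = 11.08×64 + 11.39×8 + 0.31×332 = 709.12 + 91.12 + 102.92 = 903.16
ΣP(2001)Q(2000) = 11.08×56 + 11.39×11 + 0.31×390 = 620.48 + 125.29 + 120.9 = 866.67
P = 903.16 / 866.67 × 100 = 104.2104
Fisher = √(L × P) = √(105.5264 × 104.2104) = 104.8663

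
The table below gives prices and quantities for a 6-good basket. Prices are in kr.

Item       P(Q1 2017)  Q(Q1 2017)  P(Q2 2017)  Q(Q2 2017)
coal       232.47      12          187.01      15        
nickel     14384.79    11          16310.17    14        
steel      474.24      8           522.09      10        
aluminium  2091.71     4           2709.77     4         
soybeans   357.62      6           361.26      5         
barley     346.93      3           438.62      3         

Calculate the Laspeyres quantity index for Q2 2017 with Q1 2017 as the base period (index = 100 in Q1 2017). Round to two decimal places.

Laspeyres quantity index uses base-period prices as weights.
ΣP(Q1 2017)·Q(Q2 2017) = 232.47×15 + 14384.79×14 + 474.24×10 + 2091.71×4 + 357.62×5 + 346.93×3 = 3487.05 + 201387.06 + 4742.4 + 8366.84 + 1788.1 + 1040.79 = 220812.24
ΣP(Q1 2017)·Q(Q1 2017) = 232.47×12 + 14384.79×11 + 474.24×8 + 2091.71×4 + 357.62×6 + 346.93×3 = 2789.64 + 158232.69 + 3793.92 + 8366.84 + 2145.72 + 1040.79 = 176369.6
Index = 220812.24 / 176369.6 × 100 = 125.1986

125.20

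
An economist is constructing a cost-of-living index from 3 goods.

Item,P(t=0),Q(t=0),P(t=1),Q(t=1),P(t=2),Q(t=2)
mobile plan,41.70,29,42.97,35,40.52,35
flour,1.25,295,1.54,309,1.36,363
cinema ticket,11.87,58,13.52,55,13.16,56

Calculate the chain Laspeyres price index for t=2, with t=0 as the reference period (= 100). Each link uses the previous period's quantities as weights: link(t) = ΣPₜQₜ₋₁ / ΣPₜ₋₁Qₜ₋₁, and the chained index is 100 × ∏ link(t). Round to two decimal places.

Link t=0→t=1:
ΣP(t=1)Q(t=0) = 42.97×29 + 1.54×295 + 13.52×58 = 1246.13 + 454.3 + 784.16 = 2484.59
ΣP(t=0)Q(t=0) = 41.70×29 + 1.25×295 + 11.87×58 = 1209.3 + 368.75 + 688.46 = 2266.51
link = 2484.59/2266.51 = 1.096218
Link t=1→t=2:
ΣP(t=2)Q(t=1) = 40.52×35 + 1.36×309 + 13.16×55 = 1418.2 + 420.24 + 723.8 = 2562.24
ΣP(t=1)Q(t=1) = 42.97×35 + 1.54×309 + 13.52×55 = 1503.95 + 475.86 + 743.6 = 2723.41
link = 2562.24/2723.41 = 0.940821
Chained index = 100 × 1.096218 × 0.940821 = 103.1345

103.13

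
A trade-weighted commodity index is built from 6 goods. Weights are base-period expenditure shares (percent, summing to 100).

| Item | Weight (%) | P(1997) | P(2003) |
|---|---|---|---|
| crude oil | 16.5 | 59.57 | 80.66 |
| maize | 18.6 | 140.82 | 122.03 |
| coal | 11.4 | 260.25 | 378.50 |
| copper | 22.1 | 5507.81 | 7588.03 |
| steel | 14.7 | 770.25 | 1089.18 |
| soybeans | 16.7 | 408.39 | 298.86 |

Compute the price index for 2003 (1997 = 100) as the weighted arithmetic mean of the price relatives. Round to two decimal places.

118.49

crude oil: 16.5 × (80.66/59.57) = 16.5 × 1.354037 = 22.3416
maize: 18.6 × (122.03/140.82) = 18.6 × 0.866567 = 16.1182
coal: 11.4 × (378.50/260.25) = 11.4 × 1.454371 = 16.5798
copper: 22.1 × (7588.03/5507.81) = 22.1 × 1.377686 = 30.4468
steel: 14.7 × (1089.18/770.25) = 14.7 × 1.414060 = 20.7867
soybeans: 16.7 × (298.86/408.39) = 16.7 × 0.731800 = 12.2211
Index = Σ wᵢ·(p₁ᵢ/p₀ᵢ) = 22.3416 + 16.1182 + 16.5798 + 30.4468 + 20.7867 + 12.2211 = 118.4942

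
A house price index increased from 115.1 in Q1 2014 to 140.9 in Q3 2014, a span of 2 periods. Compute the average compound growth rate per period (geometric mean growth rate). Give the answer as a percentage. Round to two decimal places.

Growth factor = (140.9/115.1)^(1/2) = (1.224153)^(1/2) = 1.106414
Growth rate = 1.106414 − 1 = 0.106414 = 10.6414%

10.64%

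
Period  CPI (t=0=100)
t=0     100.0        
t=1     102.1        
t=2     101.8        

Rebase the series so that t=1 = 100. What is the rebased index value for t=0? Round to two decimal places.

97.94

Rebased(t=0) = 100.0 / 102.1 × 100 = 97.9432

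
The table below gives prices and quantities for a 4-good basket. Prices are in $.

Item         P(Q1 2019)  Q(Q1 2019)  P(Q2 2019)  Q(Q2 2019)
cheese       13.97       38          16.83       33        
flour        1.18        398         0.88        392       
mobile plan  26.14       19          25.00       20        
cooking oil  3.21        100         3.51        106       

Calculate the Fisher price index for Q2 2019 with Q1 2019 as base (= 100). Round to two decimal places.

99.54

Laspeyres component (base-period weights):
ΣP(Q2 2019)Q(Q1 2019) = 16.83×38 + 0.88×398 + 25.00×19 + 3.51×100 = 639.54 + 350.24 + 475 + 351 = 1815.78
ΣP(Q1 2019)Q(Q1 2019) = 13.97×38 + 1.18×398 + 26.14×19 + 3.21×100 = 530.86 + 469.64 + 496.66 + 321 = 1818.16
L = 1815.78 / 1818.16 × 100 = 99.8691
Paasche component (current-period weights):
ΣP(Q2 2019)Q(Q2 2019) = 16.83×33 + 0.88×392 + 25.00×20 + 3.51×106 = 555.39 + 344.96 + 500 + 372.06 = 1772.41
ΣP(Q1 2019)Q(Q2 2019) = 13.97×33 + 1.18×392 + 26.14×20 + 3.21×106 = 461.01 + 462.56 + 522.8 + 340.26 = 1786.63
P = 1772.41 / 1786.63 × 100 = 99.2041
Fisher = √(L × P) = √(99.8691 × 99.2041) = 99.5360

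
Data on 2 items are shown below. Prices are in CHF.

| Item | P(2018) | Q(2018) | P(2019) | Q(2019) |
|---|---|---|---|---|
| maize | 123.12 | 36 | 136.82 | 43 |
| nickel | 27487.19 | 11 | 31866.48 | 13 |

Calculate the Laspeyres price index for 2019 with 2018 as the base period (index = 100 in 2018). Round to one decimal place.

Laspeyres price index uses base-period quantities as weights.
ΣP(2019)·Q(2018) = 136.82×36 + 31866.48×11 = 4925.52 + 350531.28 = 355456.8
ΣP(2018)·Q(2018) = 123.12×36 + 27487.19×11 = 4432.32 + 302359.09 = 306791.41
Index = 355456.8 / 306791.41 × 100 = 115.8627

115.9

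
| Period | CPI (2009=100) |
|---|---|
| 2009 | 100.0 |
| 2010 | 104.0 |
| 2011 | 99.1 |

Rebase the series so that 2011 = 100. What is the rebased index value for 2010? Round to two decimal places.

104.94

Rebased(2010) = 104.0 / 99.1 × 100 = 104.9445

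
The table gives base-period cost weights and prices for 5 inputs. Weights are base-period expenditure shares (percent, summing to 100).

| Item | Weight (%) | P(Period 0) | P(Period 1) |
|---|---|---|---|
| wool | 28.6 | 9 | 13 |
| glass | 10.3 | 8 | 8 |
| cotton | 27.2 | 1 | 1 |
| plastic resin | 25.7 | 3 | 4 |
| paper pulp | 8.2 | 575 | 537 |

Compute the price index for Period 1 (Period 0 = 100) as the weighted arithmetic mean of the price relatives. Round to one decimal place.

wool: 28.6 × (13/9) = 28.6 × 1.444444 = 41.3111
glass: 10.3 × (8/8) = 10.3 × 1.000000 = 10.3000
cotton: 27.2 × (1/1) = 27.2 × 1.000000 = 27.2000
plastic resin: 25.7 × (4/3) = 25.7 × 1.333333 = 34.2667
paper pulp: 8.2 × (537/575) = 8.2 × 0.933913 = 7.6581
Index = Σ wᵢ·(p₁ᵢ/p₀ᵢ) = 41.3111 + 10.3000 + 27.2000 + 34.2667 + 7.6581 = 120.7359

120.7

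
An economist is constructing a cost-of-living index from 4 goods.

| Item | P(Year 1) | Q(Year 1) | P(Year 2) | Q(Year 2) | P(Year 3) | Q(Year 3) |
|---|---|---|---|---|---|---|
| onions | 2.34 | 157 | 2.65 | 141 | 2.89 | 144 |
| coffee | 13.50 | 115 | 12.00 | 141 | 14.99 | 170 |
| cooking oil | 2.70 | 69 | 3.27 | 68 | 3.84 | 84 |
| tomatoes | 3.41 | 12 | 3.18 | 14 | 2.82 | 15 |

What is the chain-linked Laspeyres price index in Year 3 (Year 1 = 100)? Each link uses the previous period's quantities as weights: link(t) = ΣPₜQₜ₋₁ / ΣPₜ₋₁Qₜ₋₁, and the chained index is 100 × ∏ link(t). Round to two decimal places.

116.05

Link Year 1→Year 2:
ΣP(Year 2)Q(Year 1) = 2.65×157 + 12.00×115 + 3.27×69 + 3.18×12 = 416.05 + 1380 + 225.63 + 38.16 = 2059.84
ΣP(Year 1)Q(Year 1) = 2.34×157 + 13.50×115 + 2.70×69 + 3.41×12 = 367.38 + 1552.5 + 186.3 + 40.92 = 2147.1
link = 2059.84/2147.1 = 0.959359
Link Year 2→Year 3:
ΣP(Year 3)Q(Year 2) = 2.89×141 + 14.99×141 + 3.84×68 + 2.82×14 = 407.49 + 2113.59 + 261.12 + 39.48 = 2821.68
ΣP(Year 2)Q(Year 2) = 2.65×141 + 12.00×141 + 3.27×68 + 3.18×14 = 373.65 + 1692 + 222.36 + 44.52 = 2332.53
link = 2821.68/2332.53 = 1.209708
Chained index = 100 × 0.959359 × 1.209708 = 116.0544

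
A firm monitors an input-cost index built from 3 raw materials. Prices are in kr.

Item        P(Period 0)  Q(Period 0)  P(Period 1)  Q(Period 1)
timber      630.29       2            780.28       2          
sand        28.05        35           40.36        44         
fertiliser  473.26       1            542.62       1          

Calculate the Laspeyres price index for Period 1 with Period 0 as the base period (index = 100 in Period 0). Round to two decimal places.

129.47

Laspeyres price index uses base-period quantities as weights.
ΣP(Period 1)·Q(Period 0) = 780.28×2 + 40.36×35 + 542.62×1 = 1560.56 + 1412.6 + 542.62 = 3515.78
ΣP(Period 0)·Q(Period 0) = 630.29×2 + 28.05×35 + 473.26×1 = 1260.58 + 981.75 + 473.26 = 2715.59
Index = 3515.78 / 2715.59 × 100 = 129.4665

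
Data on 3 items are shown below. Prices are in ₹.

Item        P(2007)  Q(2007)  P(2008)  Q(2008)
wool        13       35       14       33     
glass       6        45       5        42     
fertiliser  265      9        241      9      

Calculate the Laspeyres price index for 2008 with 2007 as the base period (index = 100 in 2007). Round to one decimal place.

Laspeyres price index uses base-period quantities as weights.
ΣP(2008)·Q(2007) = 14×35 + 5×45 + 241×9 = 490 + 225 + 2169 = 2884
ΣP(2007)·Q(2007) = 13×35 + 6×45 + 265×9 = 455 + 270 + 2385 = 3110
Index = 2884 / 3110 × 100 = 92.7331

92.7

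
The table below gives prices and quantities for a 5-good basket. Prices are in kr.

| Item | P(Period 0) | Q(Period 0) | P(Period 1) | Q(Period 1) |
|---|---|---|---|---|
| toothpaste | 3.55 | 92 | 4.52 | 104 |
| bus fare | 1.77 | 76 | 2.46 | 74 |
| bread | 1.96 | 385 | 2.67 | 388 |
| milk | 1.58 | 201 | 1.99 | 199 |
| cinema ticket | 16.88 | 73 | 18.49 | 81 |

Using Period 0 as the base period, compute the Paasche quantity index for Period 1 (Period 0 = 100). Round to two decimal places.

Paasche quantity index uses current-period prices as weights.
ΣP(Period 1)·Q(Period 1) = 4.52×104 + 2.46×74 + 2.67×388 + 1.99×199 + 18.49×81 = 470.08 + 182.04 + 1035.96 + 396.01 + 1497.69 = 3581.78
ΣP(Period 1)·Q(Period 0) = 4.52×92 + 2.46×76 + 2.67×385 + 1.99×201 + 18.49×73 = 415.84 + 186.96 + 1027.95 + 399.99 + 1349.77 = 3380.51
Index = 3581.78 / 3380.51 × 100 = 105.9538

105.95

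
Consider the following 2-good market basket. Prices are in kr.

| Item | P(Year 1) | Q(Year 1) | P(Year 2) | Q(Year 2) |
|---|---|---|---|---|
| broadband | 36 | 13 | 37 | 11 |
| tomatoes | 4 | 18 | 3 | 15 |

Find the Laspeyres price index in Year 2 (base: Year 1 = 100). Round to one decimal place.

Laspeyres price index uses base-period quantities as weights.
ΣP(Year 2)·Q(Year 1) = 37×13 + 3×18 = 481 + 54 = 535
ΣP(Year 1)·Q(Year 1) = 36×13 + 4×18 = 468 + 72 = 540
Index = 535 / 540 × 100 = 99.0741

99.1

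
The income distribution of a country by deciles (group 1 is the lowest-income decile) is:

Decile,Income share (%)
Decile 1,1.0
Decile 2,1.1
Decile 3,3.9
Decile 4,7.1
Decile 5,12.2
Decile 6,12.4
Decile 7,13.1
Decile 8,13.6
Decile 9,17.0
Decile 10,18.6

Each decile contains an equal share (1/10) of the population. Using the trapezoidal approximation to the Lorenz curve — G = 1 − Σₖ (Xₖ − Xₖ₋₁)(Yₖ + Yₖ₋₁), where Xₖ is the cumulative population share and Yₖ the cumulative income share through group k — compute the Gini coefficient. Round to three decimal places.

Cumulative income shares Yₖ: 0.0100, 0.0210, 0.0600, 0.1310, 0.2530, 0.3770, 0.5080, 0.6440, 0.8140, 1.0000
Σ (Xₖ−Xₖ₋₁)(Yₖ+Yₖ₋₁) = (1/10)(0.0100+0.0000) + (1/10)(0.0210+0.0100) + (1/10)(0.0600+0.0210) + (1/10)(0.1310+0.0600) + (1/10)(0.2530+0.1310) + (1/10)(0.3770+0.2530) + (1/10)(0.5080+0.3770) + (1/10)(0.6440+0.5080) + (1/10)(0.8140+0.6440) + (1/10)(1.0000+0.8140)
  = 0.0010 + 0.0031 + 0.0081 + 0.0191 + 0.0384 + 0.0630 + 0.0885 + 0.1152 + 0.1458 + 0.1814 = 0.6636
G = 1 − 0.6636 = 0.3364

0.336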